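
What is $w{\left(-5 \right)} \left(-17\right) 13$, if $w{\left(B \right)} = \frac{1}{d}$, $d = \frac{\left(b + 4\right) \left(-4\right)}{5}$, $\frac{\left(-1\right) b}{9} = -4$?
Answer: $\frac{221}{32} \approx 6.9063$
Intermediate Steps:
$b = 36$ ($b = \left(-9\right) \left(-4\right) = 36$)
$d = -32$ ($d = \frac{\left(36 + 4\right) \left(-4\right)}{5} = 40 \left(-4\right) \frac{1}{5} = \left(-160\right) \frac{1}{5} = -32$)
$w{\left(B \right)} = - \frac{1}{32}$ ($w{\left(B \right)} = \frac{1}{-32} = - \frac{1}{32}$)
$w{\left(-5 \right)} \left(-17\right) 13 = \left(- \frac{1}{32}\right) \left(-17\right) 13 = \frac{17}{32} \cdot 13 = \frac{221}{32}$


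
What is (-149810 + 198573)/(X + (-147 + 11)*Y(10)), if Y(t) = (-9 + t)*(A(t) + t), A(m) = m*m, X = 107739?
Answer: 48763/92779 ≈ 0.52558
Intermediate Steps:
A(m) = m**2
Y(t) = (-9 + t)*(t + t**2) (Y(t) = (-9 + t)*(t**2 + t) = (-9 + t)*(t + t**2))
(-149810 + 198573)/(X + (-147 + 11)*Y(10)) = (-149810 + 198573)/(107739 + (-147 + 11)*(10*(-9 + 10**2 - 8*10))) = 48763/(107739 - 1360*(-9 + 100 - 80)) = 48763/(107739 - 1360*11) = 48763/(107739 - 136*110) = 48763/(107739 - 14960) = 48763/92779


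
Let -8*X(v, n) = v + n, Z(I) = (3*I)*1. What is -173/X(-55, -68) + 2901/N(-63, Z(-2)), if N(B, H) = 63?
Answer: 29959/861 ≈ 34.796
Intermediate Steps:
Z(I) = 3*I
X(v, n) = -n/8 - v/8 (X(v, n) = -(v + n)/8 = -(n + v)/8 = -n/8 - v/8)
-173/X(-55, -68) + 2901/N(-63, Z(-2)) = -173/(-⅛*(-68) - ⅛*(-55)) + 2901/63 = -173/(17/2 + 55/8) + 2901*(1/63) = -173/123/8 + 967/21 = -173*8/123 + 967/21 = -1384/123 + 967/21 = 29959/861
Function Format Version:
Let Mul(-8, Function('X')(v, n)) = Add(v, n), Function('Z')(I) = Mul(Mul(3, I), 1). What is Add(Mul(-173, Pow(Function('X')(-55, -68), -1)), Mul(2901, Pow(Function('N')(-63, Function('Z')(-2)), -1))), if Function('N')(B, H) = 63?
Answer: Rational(29959, 861) ≈ 34.796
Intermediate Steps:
Function('Z')(I) = Mul(3, I)
Function('X')(v, n) = Add(Mul(Rational(-1, 8), n), Mul(Rational(-1, 8), v)) (Function('X')(v, n) = Mul(Rational(-1, 8), Add(v, n)) = Mul(Rational(-1, 8), Add(n, v)) = Add(Mul(Rational(-1, 8), n), Mul(Rational(-1, 8), v)))
Add(Mul(-173, Pow(Function('X')(-55, -68), -1)), Mul(2901, Pow(Function('N')(-63, Function('Z')(-2)), -1))) = Add(Mul(-173, Pow(Add(Mul(Rational(-1, 8), -68), Mul(Rational(-1, 8), -55)), -1)), Mul(2901, Pow(63, -1))) = Add(Mul(-173, Pow(Add(Rational(17, 2), Rational(55, 8)), -1)), Mul(2901, Rational(1, 63))) = Add(Mul(-173, Pow(Rational(123, 8), -1)), Rational(967, 21)) = Add(Mul(-173, Rational(8, 123)), Rational(967, 21)) = Add(Rational(-1384, 123), Rational(967, 21)) = Rational(29959, 861)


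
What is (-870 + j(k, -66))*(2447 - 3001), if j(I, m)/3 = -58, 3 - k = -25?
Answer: 578376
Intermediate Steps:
k = 28 (k = 3 - 1*(-25) = 3 + 25 = 28)
j(I, m) = -174 (j(I, m) = 3*(-58) = -174)
(-870 + j(k, -66))*(2447 - 3001) = (-870 - 174)*(2447 - 3001) = -1044*(-554) = 578376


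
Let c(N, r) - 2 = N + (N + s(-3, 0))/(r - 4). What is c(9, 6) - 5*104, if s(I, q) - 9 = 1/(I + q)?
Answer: -3001/6 ≈ -500.17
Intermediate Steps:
s(I, q) = 9 + 1/(I + q)
c(N, r) = 2 + N + (26/3 + N)/(-4 + r) (c(N, r) = 2 + (N + (N + (1 + 9*(-3) + 9*0)/(-3 + 0))/(r - 4)) = 2 + (N + (N + (1 - 27 + 0)/(-3))/(-4 + r)) = 2 + (N + (N - ⅓*(-26))/(-4 + r)) = 2 + (N + (N + 26/3)/(-4 + r)) = 2 + (N + (26/3 + N)/(-4 + r)) = 2 + N + (26/3 + N)/(-4 + r))
c(9, 6) - 5*104 = (⅔ - 3*9 + 2*6 + 9*6)/(-4 + 6) - 5*104 = (⅔ - 27 + 12 + 54)/2 - 520 = (½)*(119/3) - 520 = 119/6 - 520 = -3001/6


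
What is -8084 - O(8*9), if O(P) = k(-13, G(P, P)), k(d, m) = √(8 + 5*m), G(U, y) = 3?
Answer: -8084 - √23 ≈ -8088.8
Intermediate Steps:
O(P) = √23 (O(P) = √(8 + 5*3) = √(8 + 15) = √23)
-8084 - O(8*9) = -8084 - √23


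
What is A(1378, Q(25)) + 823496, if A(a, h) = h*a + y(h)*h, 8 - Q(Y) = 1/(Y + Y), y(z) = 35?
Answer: 41738587/50 ≈ 8.3477e+5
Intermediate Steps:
Q(Y) = 8 - 1/(2*Y) (Q(Y) = 8 - 1/(Y + Y) = 8 - 1/(2*Y))
A(a, h) = 35*h + a*h (A(a, h) = h*a + 35*h = a*h + 35*h = 35*h + a*h)
A(1378, Q(25)) + 823496 = (8 - ½/25)*(35 + 1378) + 823496 = (8 - ½*1/25)*1413 + 823496 = (8 - 1/50)*1413 + 823496 = (399/50)*1413 + 823496 = 563787/50 + 823496 = 41738587/50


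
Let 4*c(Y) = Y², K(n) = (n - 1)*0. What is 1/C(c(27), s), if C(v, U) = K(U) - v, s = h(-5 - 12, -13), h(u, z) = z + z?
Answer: -4/729 ≈ -0.0054870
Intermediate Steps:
h(u, z) = 2*z
K(n) = 0 (K(n) = (-1 + n)*0 = 0)
c(Y) = Y²/4
s = -26 (s = 2*(-13) = -26)
C(v, U) = -v (C(v, U) = 0 - v = -v)
1/C(c(27), s) = 1/(-27²/4) = 1/(-729/4) = -4/729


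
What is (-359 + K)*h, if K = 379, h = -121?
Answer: -2420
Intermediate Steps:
(-359 + K)*h = (-359 + 379)*(-121) = 20*(-121) = -2420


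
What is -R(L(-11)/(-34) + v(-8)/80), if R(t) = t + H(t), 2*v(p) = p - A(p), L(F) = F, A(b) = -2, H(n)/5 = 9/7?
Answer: -63923/9520 ≈ -6.7146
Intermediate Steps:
H(n) = 45/7 (H(n) = 5*(9/7) = 45/7)
v(p) = 1 + p/2 (v(p) = (p - 1*(-2))/2 = (p + 2)/2 = (2 + p)/2 = 1 + p/2)
R(t) = 45/7 + t (R(t) = t + 45/7 = 45/7 + t)
-R(L(-11)/(-34) + v(-8)/80) = -(45/7 + (-11/(-34) + (1 + (1/2)*(-8))/80)) = -(45/7 + (-11*(-1/34) + (1 - 4)*(1/80))) = -(45/7 + (11/34 - 3*1/80)) = -(45/7 + (11/34 - 3/80)) = -(45/7 + 389/1360) = -1*63923/9520 = -63923/9520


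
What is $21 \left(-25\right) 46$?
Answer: $-24150$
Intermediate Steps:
$21 \left(-25\right) 46 = \left(-525\right) 46 = -24150$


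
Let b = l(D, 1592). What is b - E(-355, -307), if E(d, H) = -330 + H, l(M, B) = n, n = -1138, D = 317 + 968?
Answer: -501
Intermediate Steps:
D = 1285
l(M, B) = -1138
b = -1138
b - E(-355, -307) = -1138 - (-330 - 307) = -1138 - 1*(-637) = -1138 + 637 = -501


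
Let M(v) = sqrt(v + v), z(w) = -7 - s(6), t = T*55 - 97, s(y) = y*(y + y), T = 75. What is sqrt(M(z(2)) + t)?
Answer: sqrt(4028 + I*sqrt(158)) ≈ 63.467 + 0.09903*I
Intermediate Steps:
s(y) = 2*y**2 (s(y) = y*(2*y) = 2*y**2)
t = 4028 (t = 75*55 - 97 = 4125 - 97 = 4028)
z(w) = -79 (z(w) = -7 - 2*6**2 = -7 - 2*36 = -7 - 1*72 = -7 - 72 = -79)
M(v) = sqrt(2)*sqrt(v) (M(v) = sqrt(2*v) = sqrt(2)*sqrt(v))
sqrt(M(z(2)) + t) = sqrt(sqrt(2)*sqrt(-79) + 4028) = sqrt(sqrt(2)*(I*sqrt(79)) + 4028) = sqrt(I*sqrt(158) + 4028) = sqrt(4028 + I*sqrt(158))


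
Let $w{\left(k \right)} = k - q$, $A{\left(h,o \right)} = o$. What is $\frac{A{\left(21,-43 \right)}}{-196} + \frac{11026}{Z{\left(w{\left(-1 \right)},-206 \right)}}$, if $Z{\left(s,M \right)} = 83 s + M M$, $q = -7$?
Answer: $\frac{2003629}{4207532} \approx 0.4762$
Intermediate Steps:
$w{\left(k \right)} = 7 + k$ ($w{\left(k \right)} = k - -7 = k + 7 = 7 + k$)
$Z{\left(s,M \right)} = M^{2} + 83 s$ ($Z{\left(s,M \right)} = 83 s + M^{2} = M^{2} + 83 s$)
$\frac{A{\left(21,-43 \right)}}{-196} + \frac{11026}{Z{\left(w{\left(-1 \right)},-206 \right)}} = - \frac{43}{-196} + \frac{11026}{\left(-206\right)^{2} + 83 \left(7 - 1\right)} = \left(-43\right) \left(- \frac{1}{196}\right) + \frac{11026}{42436 + 83 \cdot 6} = \frac{43}{196} + \frac{11026}{42436 + 498} = \frac{43}{196} + \frac{11026}{42934} = \frac{43}{196} + 11026 \cdot \frac{1}{42934} = \frac{43}{196} + \frac{5513}{21467} = \frac{2003629}{4207532}$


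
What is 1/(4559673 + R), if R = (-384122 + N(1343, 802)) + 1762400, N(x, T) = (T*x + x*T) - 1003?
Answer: 1/8091120 ≈ 1.2359e-7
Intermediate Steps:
N(x, T) = -1003 + 2*T*x (N(x, T) = (T*x + T*x) - 1003 = 2*T*x - 1003 = -1003 + 2*T*x)
R = 3531447 (R = (-384122 + (-1003 + 2*802*1343)) + 1762400 = (-384122 + (-1003 + 2154172)) + 1762400 = (-384122 + 2153169) + 1762400 = 1769047 + 1762400 = 3531447)
1/(4559673 + R) = 1/(4559673 + 3531447) = 1/8091120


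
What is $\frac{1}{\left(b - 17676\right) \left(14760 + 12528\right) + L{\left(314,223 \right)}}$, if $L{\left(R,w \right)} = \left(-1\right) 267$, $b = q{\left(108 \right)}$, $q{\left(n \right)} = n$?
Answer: $- \frac{1}{479395851} \approx -2.086 \cdot 10^{-9}$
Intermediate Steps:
$b = 108$
$L{\left(R,w \right)} = -267$
$\frac{1}{\left(b - 17676\right) \left(14760 + 12528\right) + L{\left(314,223 \right)}} = \frac{1}{\left(108 - 17676\right) \left(14760 + 12528\right) - 267} = \frac{1}{\left(-17568\right) 27288 - 267} = \frac{1}{-479395584 - 267} = \frac{1}{-479395851} = - \frac{1}{479395851}$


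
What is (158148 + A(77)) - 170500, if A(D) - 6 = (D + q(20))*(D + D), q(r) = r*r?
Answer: 61112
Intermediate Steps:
q(r) = r²
A(D) = 6 + 2*D*(400 + D) (A(D) = 6 + (D + 20²)*(D + D) = 6 + (D + 400)*(2*D) = 6 + (400 + D)*(2*D) = 6 + 2*D*(400 + D))
(158148 + A(77)) - 170500 = (158148 + (6 + 2*77² + 800*77)) - 170500 = (158148 + (6 + 2*5929 + 61600)) - 170500 = (158148 + (6 + 11858 + 61600)) - 170500 = (158148 + 73464) - 170500 = 231612 - 170500 = 61112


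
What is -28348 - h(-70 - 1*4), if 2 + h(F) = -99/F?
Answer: -2097703/74 ≈ -28347.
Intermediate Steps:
h(F) = -2 - 99/F
-28348 - h(-70 - 1*4) = -28348 - (-2 - 99/(-70 - 1*4)) = -28348 - (-2 - 99/(-70 - 4)) = -28348 - (-2 - 99/(-74)) = -28348 - (-2 - 99*(-1/74)) = -28348 - (-2 + 99/74) = -28348 - 1*(-49/74) = -28348 + 49/74 = -2097703/74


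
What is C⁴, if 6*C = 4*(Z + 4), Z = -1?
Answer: 16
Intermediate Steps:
C = 2 (C = (4*(-1 + 4))/6 = (4*3)/6 = (⅙)*12 = 2)
C⁴ = 2⁴ = 16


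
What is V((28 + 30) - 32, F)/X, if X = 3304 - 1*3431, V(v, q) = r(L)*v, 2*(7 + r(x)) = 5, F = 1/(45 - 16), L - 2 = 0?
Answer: 117/127 ≈ 0.92126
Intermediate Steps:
L = 2 (L = 2 + 0 = 2)
F = 1/29 ≈ 0.034483
r(x) = -9/2 (r(x) = -7 + (1/2)*5 = -7 + 5/2 = -9/2)
V(v, q) = -9*v/2
X = -127 (X = 3304 - 3431 = -127)
V((28 + 30) - 32, F)/X = -9*((28 + 30) - 32)/2/(-127) = -9*(58 - 32)/2*(-1/127) = -9/2*26*(-1/127) = -117*(-1/127) = 117/127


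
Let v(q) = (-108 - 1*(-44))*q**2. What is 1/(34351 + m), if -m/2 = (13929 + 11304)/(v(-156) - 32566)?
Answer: 795035/27310272518 ≈ 2.9111e-5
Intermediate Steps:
v(q) = -64*q**2 (v(q) = (-108 + 44)*q**2 = -64*q**2)
m = 25233/795035 (m = -2*(13929 + 11304)/(-64*(-156)**2 - 32566) = -50466/(-64*24336 - 32566) = -50466/(-1557504 - 32566) = -50466/(-1590070) = -50466*(-1)/1590070 = -2*(-25233/1590070) = 25233/795035 ≈ 0.031738)
1/(34351 + m) = 1/(34351 + 25233/795035) = 1/(27310272518/795035) = 795035/27310272518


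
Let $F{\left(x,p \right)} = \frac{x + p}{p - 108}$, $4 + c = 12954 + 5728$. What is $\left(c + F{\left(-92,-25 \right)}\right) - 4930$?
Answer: $\frac{1828601}{133} \approx 13749.0$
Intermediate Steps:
$c = 18678$ ($c = -4 + \left(12954 + 5728\right) = -4 + 18682 = 18678$)
$F{\left(x,p \right)} = \frac{p + x}{-108 + p}$
$\left(c + F{\left(-92,-25 \right)}\right) - 4930 = \left(18678 + \frac{-25 - 92}{-108 - 25}\right) - 4930 = \left(18678 + \frac{1}{-133} \left(-117\right)\right) - 4930 = \left(18678 - - \frac{117}{133}\right) - 4930 = \left(18678 + \frac{117}{133}\right) - 4930 = \frac{2484291}{133} - 4930 = \frac{1828601}{133}$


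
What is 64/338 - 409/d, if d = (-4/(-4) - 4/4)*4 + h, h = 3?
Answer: -69025/507 ≈ -136.14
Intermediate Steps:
d = 3 (d = (-4/(-4) - 4/4)*4 + 3 = (-4*(-1/4) - 4*1/4)*4 + 3 = (1 - 1)*4 + 3 = 0*4 + 3 = 0 + 3 = 3)
64/338 - 409/d = 64/338 - 409/3 = 64*(1/338) - 409*1/3 = 32/169 - 409/3 = -69025/507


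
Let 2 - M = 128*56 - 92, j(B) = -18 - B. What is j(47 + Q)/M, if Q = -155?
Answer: -5/393 ≈ -0.012723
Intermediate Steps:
M = -7074 (M = 2 - (128*56 - 92) = 2 - (7168 - 92) = 2 - 1*7076 = 2 - 7076 = -7074)
j(47 + Q)/M = (-18 - (47 - 155))/(-7074) = (-18 - 1*(-108))*(-1/7074) = (-18 + 108)*(-1/7074) = 90*(-1/7074) = -5/393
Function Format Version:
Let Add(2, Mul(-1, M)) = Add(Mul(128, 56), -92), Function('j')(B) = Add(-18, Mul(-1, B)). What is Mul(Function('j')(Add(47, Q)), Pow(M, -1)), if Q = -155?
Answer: Rational(-5, 393) ≈ -0.012723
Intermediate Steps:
M = -7074 (M = Add(2, Mul(-1, Add(Mul(128, 56), -92))) = Add(2, Mul(-1, Add(7168, -92))) = Add(2, Mul(-1, 7076)) = Add(2, -7076) = -7074)
Mul(Function('j')(Add(47, Q)), Pow(M, -1)) = Mul(Add(-18, Mul(-1, Add(47, -155))), Pow(-7074, -1)) = Mul(Add(-18, Mul(-1, -108)), Rational(-1, 7074)) = Mul(Add(-18, 108), Rational(-1, 7074)) = Mul(90, Rational(-1, 7074)) = Rational(-5, 393)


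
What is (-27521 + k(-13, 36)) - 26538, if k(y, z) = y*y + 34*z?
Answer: -52666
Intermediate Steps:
k(y, z) = y² + 34*z
(-27521 + k(-13, 36)) - 26538 = (-27521 + ((-13)² + 34*36)) - 26538 = (-27521 + (169 + 1224)) - 26538 = (-27521 + 1393) - 26538 = -26128 - 26538 = -52666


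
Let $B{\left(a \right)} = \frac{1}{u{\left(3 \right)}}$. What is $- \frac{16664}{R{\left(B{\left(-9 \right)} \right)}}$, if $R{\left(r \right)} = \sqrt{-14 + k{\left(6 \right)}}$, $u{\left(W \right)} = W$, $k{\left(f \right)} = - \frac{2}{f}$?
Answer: $\frac{16664 i \sqrt{129}}{43} \approx 4401.5 i$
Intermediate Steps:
$B{\left(a \right)} = \frac{1}{3}$
$R{\left(r \right)} = \frac{i \sqrt{129}}{3}$ ($R{\left(r \right)} = \sqrt{-14 - \frac{2}{6}} = \sqrt{-14 - \frac{1}{3}} = \sqrt{- \frac{43}{3}} = \frac{i \sqrt{129}}{3}$)
$- \frac{16664}{R{\left(B{\left(-9 \right)} \right)}} = - \frac{16664}{\frac{1}{3} i \sqrt{129}} = - 16664 \left(- \frac{i \sqrt{129}}{43}\right) = \frac{16664 i \sqrt{129}}{43}$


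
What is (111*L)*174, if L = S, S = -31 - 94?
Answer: -2414250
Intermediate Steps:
S = -125
L = -125
(111*L)*174 = (111*(-125))*174 = -13875*174 = -2414250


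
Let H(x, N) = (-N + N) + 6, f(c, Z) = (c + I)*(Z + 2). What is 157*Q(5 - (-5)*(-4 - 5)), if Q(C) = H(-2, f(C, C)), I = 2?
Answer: 942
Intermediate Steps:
f(c, Z) = (2 + Z)*(2 + c) (f(c, Z) = (c + 2)*(Z + 2) = (2 + c)*(2 + Z) = (2 + Z)*(2 + c))
H(x, N) = 6 (H(x, N) = 0 + 6 = 6)
Q(C) = 6
157*Q(5 - (-5)*(-4 - 5)) = 157*6 = 942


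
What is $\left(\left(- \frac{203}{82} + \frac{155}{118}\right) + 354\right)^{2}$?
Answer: $\frac{728487855225}{5851561} \approx 1.2449 \cdot 10^{5}$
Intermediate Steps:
$\left(\left(- \frac{203}{82} + \frac{155}{118}\right) + 354\right)^{2} = \left(- \frac{2811}{2419} + 354\right)^{2} = \left(\frac{853515}{2419}\right)^{2} = \frac{728487855225}{5851561}$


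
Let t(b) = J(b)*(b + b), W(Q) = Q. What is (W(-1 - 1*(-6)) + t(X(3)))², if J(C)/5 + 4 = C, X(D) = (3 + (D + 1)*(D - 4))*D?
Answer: 46225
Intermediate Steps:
X(D) = D*(3 + (1 + D)*(-4 + D)) (X(D) = (3 + (1 + D)*(-4 + D))*D = D*(3 + (1 + D)*(-4 + D)))
J(C) = -20 + 5*C
t(b) = 2*b*(-20 + 5*b) (t(b) = (-20 + 5*b)*(b + b) = (-20 + 5*b)*(2*b) = 2*b*(-20 + 5*b))
(W(-1 - 1*(-6)) + t(X(3)))² = ((-1 - 1*(-6)) + 10*(3*(-1 + 3² - 3*3))*(-4 + 3*(-1 + 3² - 3*3)))² = ((-1 + 6) + 10*(3*(-1 + 9 - 9))*(-4 + 3*(-1 + 9 - 9)))² = (5 + 10*(3*(-1))*(-4 + 3*(-1)))² = (5 + 10*(-3)*(-4 - 3))² = (5 + 10*(-3)*(-7))² = (5 + 210)² = 215² = 46225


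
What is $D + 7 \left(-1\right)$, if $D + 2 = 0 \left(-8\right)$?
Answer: $-9$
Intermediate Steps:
$D = -2$ ($D = -2 + 0 \left(-8\right) = -2 + 0 = -2$)
$D + 7 \left(-1\right) = -2 + 7 \left(-1\right) = -2 - 7 = -9$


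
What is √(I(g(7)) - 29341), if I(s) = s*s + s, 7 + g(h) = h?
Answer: I*√29341 ≈ 171.29*I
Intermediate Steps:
g(h) = -7 + h
I(s) = s + s² (I(s) = s² + s = s + s²)
√(I(g(7)) - 29341) = √((-7 + 7)*(1 + (-7 + 7)) - 29341) = √(0*(1 + 0) - 29341) = √(0*1 - 29341) = √(0 - 29341) = √(-29341) = I*√29341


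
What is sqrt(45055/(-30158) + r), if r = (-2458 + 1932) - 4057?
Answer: I*sqrt(4169620018702)/30158 ≈ 67.709*I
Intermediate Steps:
r = -4583 (r = -526 - 4057 = -4583)
sqrt(45055/(-30158) + r) = sqrt(45055/(-30158) - 4583) = sqrt(45055*(-1/30158) - 4583) = sqrt(-45055/30158 - 4583) = sqrt(-138259169/30158) = I*sqrt(4169620018702)/30158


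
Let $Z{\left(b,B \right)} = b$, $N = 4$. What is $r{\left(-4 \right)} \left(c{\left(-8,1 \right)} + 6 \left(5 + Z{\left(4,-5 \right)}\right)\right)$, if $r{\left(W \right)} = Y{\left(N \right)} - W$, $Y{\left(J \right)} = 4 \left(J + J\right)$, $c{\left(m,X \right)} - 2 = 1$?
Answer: $2052$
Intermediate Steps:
$c{\left(m,X \right)} = 3$ ($c{\left(m,X \right)} = 2 + 1 = 3$)
$Y{\left(J \right)} = 8 J$ ($Y{\left(J \right)} = 4 \cdot 2 J = 8 J$)
$r{\left(W \right)} = 32 - W$ ($r{\left(W \right)} = 8 \cdot 4 - W = 32 - W$)
$r{\left(-4 \right)} \left(c{\left(-8,1 \right)} + 6 \left(5 + Z{\left(4,-5 \right)}\right)\right) = \left(32 - -4\right) \left(3 + 6 \left(5 + 4\right)\right) = \left(32 + 4\right) \left(3 + 6 \cdot 9\right) = 36 \left(3 + 54\right) = 36 \cdot 57 = 2052$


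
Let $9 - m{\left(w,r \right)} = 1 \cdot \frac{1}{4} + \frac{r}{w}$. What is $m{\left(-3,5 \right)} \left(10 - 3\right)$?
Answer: $\frac{875}{12} \approx 72.917$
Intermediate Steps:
$m{\left(w,r \right)} = \frac{35}{4} - \frac{r}{w}$ ($m{\left(w,r \right)} = 9 - \left(1 \cdot \frac{1}{4} + \frac{r}{w}\right) = 9 - \left(\frac{1}{4} + \frac{r}{w}\right) = \frac{35}{4} - \frac{r}{w}$)
$m{\left(-3,5 \right)} \left(10 - 3\right) = \left(\frac{35}{4} - \frac{5}{-3}\right) \left(10 - 3\right) = \left(\frac{35}{4} - 5 \left(- \frac{1}{3}\right)\right) \left(10 - 3\right) = \left(\frac{35}{4} + \frac{5}{3}\right) 7 = \frac{125}{12} \cdot 7 = \frac{875}{12}$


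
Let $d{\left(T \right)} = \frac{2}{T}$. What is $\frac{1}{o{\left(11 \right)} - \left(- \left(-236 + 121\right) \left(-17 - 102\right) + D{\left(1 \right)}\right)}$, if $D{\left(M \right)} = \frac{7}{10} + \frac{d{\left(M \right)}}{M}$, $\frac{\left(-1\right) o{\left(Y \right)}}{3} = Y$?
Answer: $\frac{10}{136493} \approx 7.3264 \cdot 10^{-5}$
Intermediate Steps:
$o{\left(Y \right)} = - 3 Y$
$D{\left(M \right)} = \frac{7}{10} + \frac{2}{M^{2}}$ ($D{\left(M \right)} = \frac{7}{10} + \frac{2 \frac{1}{M}}{M} = 7 \cdot \frac{1}{10} + \frac{2}{M^{2}} = \frac{7}{10} + \frac{2}{M^{2}}$)
$\frac{1}{o{\left(11 \right)} - \left(- \left(-236 + 121\right) \left(-17 - 102\right) + D{\left(1 \right)}\right)} = \frac{1}{\left(-3\right) 11 - \left(\frac{7}{10} + 2 - \left(-236 + 121\right) \left(-17 - 102\right)\right)} = \frac{1}{-33 - \left(- \frac{136843}{10} + 2\right)} = \frac{1}{-33 + \left(13685 - \left(\frac{7}{10} + 2\right)\right)} = \frac{1}{-33 + \left(13685 - \frac{27}{10}\right)} = \frac{1}{-33 + \frac{136823}{10}} = \frac{1}{\frac{136493}{10}} = \frac{10}{136493}$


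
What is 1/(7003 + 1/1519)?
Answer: 1519/10637558 ≈ 0.00014280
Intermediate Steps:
1/(7003 + 1/1519) = 1/(10637558/1519) = 1519/10637558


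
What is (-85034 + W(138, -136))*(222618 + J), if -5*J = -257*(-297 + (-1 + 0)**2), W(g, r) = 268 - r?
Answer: -17552566668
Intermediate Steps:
J = -76072/5 (J = -(-257)*(-297 + (-1 + 0)**2)/5 = -(-257)*(-297 + (-1)**2)/5 = -(-257)*(-297 + 1)/5 = -(-257)*(-296)/5 = -1/5*76072 = -76072/5 ≈ -15214.)
(-85034 + W(138, -136))*(222618 + J) = (-85034 + (268 - 1*(-136)))*(222618 - 76072/5) = (-85034 + (268 + 136))*(1037018/5) = (-85034 + 404)*(1037018/5) = -84630*1037018/5 = -17552566668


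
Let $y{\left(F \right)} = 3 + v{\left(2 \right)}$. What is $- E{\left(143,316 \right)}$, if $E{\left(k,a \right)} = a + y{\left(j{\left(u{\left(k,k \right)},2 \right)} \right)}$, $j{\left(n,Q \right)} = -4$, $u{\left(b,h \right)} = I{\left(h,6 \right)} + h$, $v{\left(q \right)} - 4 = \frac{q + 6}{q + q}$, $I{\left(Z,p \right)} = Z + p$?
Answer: $-325$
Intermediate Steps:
$v{\left(q \right)} = 4 + \frac{6 + q}{2 q}$ ($v{\left(q \right)} = 4 + \frac{q + 6}{q + q} = 4 + \frac{6 + q}{2 q}$)
$u{\left(b,h \right)} = 6 + 2 h$ ($u{\left(b,h \right)} = \left(h + 6\right) + h = \left(6 + h\right) + h = 6 + 2 h$)
$y{\left(F \right)} = 9$ ($y{\left(F \right)} = 3 + \left(\frac{9}{2} + \frac{3}{2}\right) = 3 + 6 = 9$)
$E{\left(k,a \right)} = 9 + a$ ($E{\left(k,a \right)} = a + 9 = 9 + a$)
$- E{\left(143,316 \right)} = - (9 + 316) = \left(-1\right) 325 = -325$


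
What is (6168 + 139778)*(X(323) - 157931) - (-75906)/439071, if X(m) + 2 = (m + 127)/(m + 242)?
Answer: -381201704424099632/16538341 ≈ -2.3050e+10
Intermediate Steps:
X(m) = -2 + (127 + m)/(242 + m) (X(m) = -2 + (m + 127)/(m + 242) = -2 + (127 + m)/(242 + m))
(6168 + 139778)*(X(323) - 157931) - (-75906)/439071 = (6168 + 139778)*((-357 - 1*323)/(242 + 323) - 157931) - (-75906)/439071 = 145946*((-357 - 323)/565 - 157931) - (-75906)/439071 = 145946*((1/565)*(-680) - 157931) - 1*(-25302/146357) = 145946*(-136/113 - 157931) + 25302/146357 = 145946*(-17846339/113) + 25302/146357 = -2604601791694/113 + 25302/146357 = -381201704424099632/16538341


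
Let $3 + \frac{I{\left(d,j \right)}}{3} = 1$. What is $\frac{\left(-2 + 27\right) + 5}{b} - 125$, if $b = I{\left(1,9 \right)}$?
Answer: $-130$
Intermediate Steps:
$I{\left(d,j \right)} = -6$ ($I{\left(d,j \right)} = -9 + 3 \cdot 1 = -9 + 3 = -6$)
$b = -6$
$\frac{\left(-2 + 27\right) + 5}{b} - 125 = \frac{\left(-2 + 27\right) + 5}{-6} - 125 = - \frac{25 + 5}{6} - 125 = \left(- \frac{1}{6}\right) 30 - 125 = -5 - 125 = -130$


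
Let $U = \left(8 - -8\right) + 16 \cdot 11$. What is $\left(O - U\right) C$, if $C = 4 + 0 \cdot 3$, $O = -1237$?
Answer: $-5716$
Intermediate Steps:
$U = 192$ ($U = \left(8 + 8\right) + 176 = 16 + 176 = 192$)
$C = 4$ ($C = 4 + 0 = 4$)
$\left(O - U\right) C = \left(-1237 - 192\right) 4 = \left(-1429\right) 4 = -5716$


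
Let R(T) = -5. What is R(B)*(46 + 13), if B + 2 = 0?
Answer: -295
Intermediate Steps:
B = -2 (B = -2 + 0 = -2)
R(B)*(46 + 13) = -5*(46 + 13) = -5*59 = -295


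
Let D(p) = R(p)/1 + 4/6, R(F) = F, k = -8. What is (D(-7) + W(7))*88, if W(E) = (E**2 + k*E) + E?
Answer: -1672/3 ≈ -557.33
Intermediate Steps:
D(p) = 2/3 + p (D(p) = p/1 + 4/6 = p*1 + 4*(1/6) = p + 2/3 = 2/3 + p)
W(E) = E**2 - 7*E (W(E) = (E**2 - 8*E) + E = E**2 - 7*E)
(D(-7) + W(7))*88 = ((2/3 - 7) + 7*(-7 + 7))*88 = (-19/3 + 7*0)*88 = (-19/3 + 0)*88 = -19/3*88 = -1672/3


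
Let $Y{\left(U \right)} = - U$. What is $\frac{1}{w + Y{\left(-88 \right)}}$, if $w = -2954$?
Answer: $- \frac{1}{2866} \approx -0.00034892$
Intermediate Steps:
$\frac{1}{w + Y{\left(-88 \right)}} = \frac{1}{-2954 - -88} = \frac{1}{-2954 + 88} = \frac{1}{-2866} = - \frac{1}{2866}$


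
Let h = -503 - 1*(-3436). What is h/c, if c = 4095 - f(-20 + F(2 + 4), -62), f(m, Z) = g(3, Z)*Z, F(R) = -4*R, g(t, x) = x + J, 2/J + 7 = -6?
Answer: 38129/3139 ≈ 12.147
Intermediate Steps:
J = -2/13 (J = 2/(-7 - 6) = 2/(-13) = 2*(-1/13) = -2/13 ≈ -0.15385)
g(t, x) = -2/13 + x (g(t, x) = x - 2/13 = -2/13 + x)
f(m, Z) = Z*(-2/13 + Z) (f(m, Z) = (-2/13 + Z)*Z = Z*(-2/13 + Z))
h = 2933 (h = -503 + 3436 = 2933)
c = 3139/13 (c = 4095 - (-62)*(-2 + 13*(-62))/13 = 4095 - (-62)*(-2 - 806)/13 = 4095 - (-62)*(-808)/13 = 4095 - 1*50096/13 = 4095 - 50096/13 = 3139/13 ≈ 241.46)
h/c = 2933/(3139/13) = 2933*(13/3139) = 38129/3139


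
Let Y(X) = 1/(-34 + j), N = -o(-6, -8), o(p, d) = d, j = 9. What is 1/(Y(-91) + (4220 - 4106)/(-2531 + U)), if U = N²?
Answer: -61675/5317 ≈ -11.600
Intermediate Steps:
N = 8 (N = -1*(-8) = 8)
Y(X) = -1/25 (Y(X) = 1/(-34 + 9) = 1/(-25) = -1/25)
U = 64 (U = 8² = 64)
1/(Y(-91) + (4220 - 4106)/(-2531 + U)) = 1/(-1/25 + (4220 - 4106)/(-2531 + 64)) = 1/(-1/25 + 114/(-2467)) = 1/(-1/25 + 114*(-1/2467)) = 1/(-1/25 - 114/2467) = 1/(-5317/61675) = -61675/5317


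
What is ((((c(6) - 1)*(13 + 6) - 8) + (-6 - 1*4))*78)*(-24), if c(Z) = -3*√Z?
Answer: 69264 + 106704*√6 ≈ 3.3063e+5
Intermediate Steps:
((((c(6) - 1)*(13 + 6) - 8) + (-6 - 1*4))*78)*(-24) = ((((-3*√6 - 1)*(13 + 6) - 8) + (-6 - 1*4))*78)*(-24) = ((((-1 - 3*√6)*19 - 8) + (-6 - 4))*78)*(-24) = ((((-19 - 57*√6) - 8) - 10)*78)*(-24) = (((-27 - 57*√6) - 10)*78)*(-24) = ((-37 - 57*√6)*78)*(-24) = (-2886 - 4446*√6)*(-24) = 69264 + 106704*√6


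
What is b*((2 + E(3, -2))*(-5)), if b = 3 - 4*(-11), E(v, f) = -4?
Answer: 470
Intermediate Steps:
b = 47 (b = 3 + 44 = 47)
b*((2 + E(3, -2))*(-5)) = 47*((2 - 4)*(-5)) = 47*(-2*(-5)) = 47*10 = 470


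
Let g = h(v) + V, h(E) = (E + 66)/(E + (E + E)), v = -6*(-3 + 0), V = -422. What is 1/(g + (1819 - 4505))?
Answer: -9/27958 ≈ -0.00032191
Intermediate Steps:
v = 18 (v = -6*(-3) = 18)
h(E) = (66 + E)/(3*E) (h(E) = (66 + E)/(E + 2*E) = (66 + E)/((3*E)) = (66 + E)*(1/(3*E)) = (66 + E)/(3*E))
g = -3784/9 (g = (⅓)*(66 + 18)/18 - 422 = (⅓)*(1/18)*84 - 422 = 14/9 - 422 = -3784/9 ≈ -420.44)
1/(g + (1819 - 4505)) = 1/(-3784/9 + (1819 - 4505)) = 1/(-3784/9 - 2686) = 1/(-27958/9) = -9/27958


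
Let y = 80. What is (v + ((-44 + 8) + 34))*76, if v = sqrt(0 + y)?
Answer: -152 + 304*sqrt(5) ≈ 527.76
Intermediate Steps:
v = 4*sqrt(5) (v = sqrt(0 + 80) = sqrt(80) = 4*sqrt(5) ≈ 8.9443)
(v + ((-44 + 8) + 34))*76 = (4*sqrt(5) + ((-44 + 8) + 34))*76 = (4*sqrt(5) + (-36 + 34))*76 = (4*sqrt(5) - 2)*76 = (-2 + 4*sqrt(5))*76 = -152 + 304*sqrt(5)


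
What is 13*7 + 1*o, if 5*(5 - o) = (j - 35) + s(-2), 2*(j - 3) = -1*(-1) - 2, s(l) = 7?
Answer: 1011/10 ≈ 101.10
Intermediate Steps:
j = 5/2 (j = 3 + (-1*(-1) - 2)/2 = 3 + (1 - 2)/2 = 3 + (½)*(-1) = 3 - ½ = 5/2 ≈ 2.5000)
o = 101/10 (o = 5 - ((5/2 - 35) + 7)/5 = 5 - (-65/2 + 7)/5 = 5 - ⅕*(-51/2) = 5 + 51/10 = 101/10 ≈ 10.100)
13*7 + 1*o = 13*7 + 1*(101/10) = 91 + 101/10 = 1011/10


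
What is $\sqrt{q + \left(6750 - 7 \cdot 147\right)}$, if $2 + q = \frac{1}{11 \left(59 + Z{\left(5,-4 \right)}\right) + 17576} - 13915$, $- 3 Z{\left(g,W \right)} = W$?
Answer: $\frac{3 i \sqrt{2726689848911}}{54719} \approx 90.532 i$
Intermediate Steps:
$Z{\left(g,W \right)} = - \frac{W}{3}$
$q = - \frac{761524320}{54719}$ ($q = -2 + \left(\frac{1}{11 \left(59 - - \frac{4}{3}\right) + 17576} - 13915\right) = -2 - \left(13915 - \frac{1}{11 \left(59 + \frac{4}{3}\right) + 17576}\right) = -2 - \left(13915 - \frac{1}{11 \cdot \frac{181}{3} + 17576}\right) = -2 - \left(13915 - \frac{1}{\frac{1991}{3} + 17576}\right) = -2 - \left(13915 - \frac{1}{\frac{54719}{3}}\right) = -2 + \left(\frac{3}{54719} - 13915\right) = -2 - \frac{761414882}{54719} = - \frac{761524320}{54719} \approx -13917.0$)
$\sqrt{q + \left(6750 - 7 \cdot 147\right)} = \sqrt{- \frac{761524320}{54719} + \left(6750 - 7 \cdot 147\right)} = \sqrt{- \frac{761524320}{54719} + \left(6750 - 1029\right)} = \sqrt{- \frac{761524320}{54719} + 5721} = \sqrt{- \frac{448476921}{54719}} = \frac{3 i \sqrt{2726689848911}}{54719}$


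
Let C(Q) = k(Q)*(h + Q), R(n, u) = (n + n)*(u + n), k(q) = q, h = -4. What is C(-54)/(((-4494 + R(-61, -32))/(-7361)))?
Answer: -1921221/571 ≈ -3364.7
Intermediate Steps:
R(n, u) = 2*n*(n + u) (R(n, u) = (2*n)*(n + u) = 2*n*(n + u))
C(Q) = Q*(-4 + Q)
C(-54)/(((-4494 + R(-61, -32))/(-7361))) = (-54*(-4 - 54))/(((-4494 + 2*(-61)*(-61 - 32))/(-7361))) = (-54*(-58))/(((-4494 + 2*(-61)*(-93))*(-1/7361))) = 3132/(((-4494 + 11346)*(-1/7361))) = 3132/((6852*(-1/7361))) = 3132/(-6852/7361) = 3132*(-7361/6852) = -1921221/571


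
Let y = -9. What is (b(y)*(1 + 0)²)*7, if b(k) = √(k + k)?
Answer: 21*I*√2 ≈ 29.698*I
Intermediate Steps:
b(k) = √2*√k (b(k) = √(2*k) = √2*√k)
(b(y)*(1 + 0)²)*7 = ((√2*√(-9))*(1 + 0)²)*7 = ((√2*(3*I))*1²)*7 = ((3*I*√2)*1)*7 = (3*I*√2)*7 = 21*I*√2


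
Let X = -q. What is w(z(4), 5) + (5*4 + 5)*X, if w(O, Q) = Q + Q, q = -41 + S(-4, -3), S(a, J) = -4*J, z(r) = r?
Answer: 735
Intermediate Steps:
q = -29 (q = -41 - 4*(-3) = -41 + 12 = -29)
X = 29 (X = -1*(-29) = 29)
w(O, Q) = 2*Q
w(z(4), 5) + (5*4 + 5)*X = 2*5 + (5*4 + 5)*29 = 10 + (20 + 5)*29 = 10 + 25*29 = 10 + 725 = 735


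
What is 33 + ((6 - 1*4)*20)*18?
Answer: 753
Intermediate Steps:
33 + ((6 - 1*4)*20)*18 = 33 + ((6 - 4)*20)*18 = 33 + (2*20)*18 = 33 + 40*18 = 33 + 720 = 753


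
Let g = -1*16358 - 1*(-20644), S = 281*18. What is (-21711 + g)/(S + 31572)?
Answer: -3485/7326 ≈ -0.47570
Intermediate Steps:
S = 5058
g = 4286 (g = -16358 + 20644 = 4286)
(-21711 + g)/(S + 31572) = (-21711 + 4286)/(5058 + 31572) = -17425/36630 = -17425*1/36630 = -3485/7326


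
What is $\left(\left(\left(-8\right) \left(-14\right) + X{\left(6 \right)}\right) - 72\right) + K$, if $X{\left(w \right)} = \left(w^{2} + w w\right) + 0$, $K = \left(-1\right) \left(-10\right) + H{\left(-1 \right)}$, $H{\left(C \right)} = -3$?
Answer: $119$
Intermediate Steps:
$K = 7$ ($K = \left(-1\right) \left(-10\right) - 3 = 10 - 3 = 7$)
$X{\left(w \right)} = 2 w^{2}$ ($X{\left(w \right)} = \left(w^{2} + w^{2}\right) + 0 = 2 w^{2} + 0 = 2 w^{2}$)
$\left(\left(\left(-8\right) \left(-14\right) + X{\left(6 \right)}\right) - 72\right) + K = \left(\left(\left(-8\right) \left(-14\right) + 2 \cdot 6^{2}\right) - 72\right) + 7 = \left(\left(112 + 2 \cdot 36\right) - 72\right) + 7 = \left(\left(112 + 72\right) - 72\right) + 7 = \left(184 - 72\right) + 7 = 112 + 7 = 119$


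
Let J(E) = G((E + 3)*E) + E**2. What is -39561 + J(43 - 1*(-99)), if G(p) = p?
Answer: 1193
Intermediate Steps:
J(E) = E**2 + E*(3 + E) (J(E) = (E + 3)*E + E**2 = (3 + E)*E + E**2 = E*(3 + E) + E**2 = E**2 + E*(3 + E))
-39561 + J(43 - 1*(-99)) = -39561 + (43 - 1*(-99))*(3 + 2*(43 - 1*(-99))) = -39561 + (43 + 99)*(3 + 2*(43 + 99)) = -39561 + 142*(3 + 2*142) = -39561 + 142*(3 + 284) = -39561 + 142*287 = -39561 + 40754 = 1193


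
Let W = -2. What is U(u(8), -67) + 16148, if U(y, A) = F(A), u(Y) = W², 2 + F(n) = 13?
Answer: 16159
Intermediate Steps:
F(n) = 11 (F(n) = -2 + 13 = 11)
u(Y) = 4 (u(Y) = (-2)² = 4)
U(y, A) = 11
U(u(8), -67) + 16148 = 11 + 16148 = 16159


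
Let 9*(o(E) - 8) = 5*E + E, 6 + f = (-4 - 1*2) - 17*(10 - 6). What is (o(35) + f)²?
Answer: 21316/9 ≈ 2368.4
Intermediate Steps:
f = -80 (f = -6 + ((-4 - 1*2) - 17*(10 - 6)) = -6 + ((-4 - 2) - 17*4) = -6 + (-6 - 68) = -6 - 74 = -80)
o(E) = 8 + 2*E/3 (o(E) = 8 + (5*E + E)/9 = 8 + (6*E)/9 = 8 + 2*E/3)
(o(35) + f)² = ((8 + (⅔)*35) - 80)² = ((8 + 70/3) - 80)² = (94/3 - 80)² = (-146/3)² = 21316/9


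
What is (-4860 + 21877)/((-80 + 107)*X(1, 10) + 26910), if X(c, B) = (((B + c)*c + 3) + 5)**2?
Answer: 17017/36657 ≈ 0.46422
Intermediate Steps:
X(c, B) = (8 + c*(B + c))**2 (X(c, B) = ((c*(B + c) + 3) + 5)**2 = ((3 + c*(B + c)) + 5)**2 = (8 + c*(B + c))**2)
(-4860 + 21877)/((-80 + 107)*X(1, 10) + 26910) = (-4860 + 21877)/((-80 + 107)*(8 + 1**2 + 10*1)**2 + 26910) = 17017/(27*(8 + 1 + 10)**2 + 26910) = 17017/(27*19**2 + 26910) = 17017/(27*361 + 26910) = 17017/(9747 + 26910) = 17017/36657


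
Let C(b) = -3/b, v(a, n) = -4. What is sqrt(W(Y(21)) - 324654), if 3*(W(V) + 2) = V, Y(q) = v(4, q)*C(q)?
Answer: 2*I*sqrt(35793303)/21 ≈ 569.79*I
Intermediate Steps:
Y(q) = 12/q (Y(q) = -(-12)/q = 12/q)
W(V) = -2 + V/3
sqrt(W(Y(21)) - 324654) = sqrt((-2 + (12/21)/3) - 324654) = sqrt((-2 + (12*(1/21))/3) - 324654) = sqrt((-2 + (1/3)*(4/7)) - 324654) = sqrt((-2 + 4/21) - 324654) = sqrt(-38/21 - 324654) = sqrt(-6817772/21) = 2*I*sqrt(35793303)/21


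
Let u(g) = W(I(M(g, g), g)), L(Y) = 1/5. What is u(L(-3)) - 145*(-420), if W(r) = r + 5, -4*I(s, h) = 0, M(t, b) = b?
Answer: 60905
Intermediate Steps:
L(Y) = ⅕
I(s, h) = 0 (I(s, h) = -¼*0 = 0)
W(r) = 5 + r
u(g) = 5 (u(g) = 5 + 0 = 5)
u(L(-3)) - 145*(-420) = 5 - 145*(-420) = 5 + 60900 = 60905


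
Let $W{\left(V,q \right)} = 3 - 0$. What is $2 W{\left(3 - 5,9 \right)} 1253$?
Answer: $7518$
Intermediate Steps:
$W{\left(V,q \right)} = 3$ ($W{\left(V,q \right)} = 3 + 0 = 3$)
$2 W{\left(3 - 5,9 \right)} 1253 = 2 \cdot 3 \cdot 1253 = 6 \cdot 1253 = 7518$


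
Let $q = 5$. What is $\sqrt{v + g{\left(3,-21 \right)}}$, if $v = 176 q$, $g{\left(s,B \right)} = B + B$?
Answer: $\sqrt{838} \approx 28.948$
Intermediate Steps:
$g{\left(s,B \right)} = 2 B$
$v = 880$ ($v = 176 \cdot 5 = 880$)
$\sqrt{v + g{\left(3,-21 \right)}} = \sqrt{880 + 2 \left(-21\right)} = \sqrt{880 - 42} = \sqrt{838}$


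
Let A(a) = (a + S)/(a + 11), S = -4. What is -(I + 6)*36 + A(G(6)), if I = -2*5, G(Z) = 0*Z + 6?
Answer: 2450/17 ≈ 144.12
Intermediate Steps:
G(Z) = 6 (G(Z) = 0 + 6 = 6)
I = -10
A(a) = (-4 + a)/(11 + a) (A(a) = (a - 4)/(a + 11) = (-4 + a)/(11 + a))
-(I + 6)*36 + A(G(6)) = -(-10 + 6)*36 + (-4 + 6)/(11 + 6) = -1*(-4)*36 + 2/17 = 4*36 + (1/17)*2 = 144 + 2/17 = 2450/17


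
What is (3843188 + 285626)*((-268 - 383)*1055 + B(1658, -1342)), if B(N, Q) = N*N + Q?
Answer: 8508730081038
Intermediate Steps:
B(N, Q) = Q + N² (B(N, Q) = N² + Q = Q + N²)
(3843188 + 285626)*((-268 - 383)*1055 + B(1658, -1342)) = (3843188 + 285626)*((-268 - 383)*1055 + (-1342 + 1658²)) = 4128814*(-651*1055 + (-1342 + 2748964)) = 4128814*(-686805 + 2747622) = 4128814*2060817 = 8508730081038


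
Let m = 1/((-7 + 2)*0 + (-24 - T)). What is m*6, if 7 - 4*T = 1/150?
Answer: -3600/15449 ≈ -0.23302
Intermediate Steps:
T = 1049/600 (T = 7/4 - ¼/150 = 7/4 - ¼*1/150 = 7/4 - 1/600 = 1049/600 ≈ 1.7483)
m = -600/15449 (m = 1/((-7 + 2)*0 + (-24 - 1*1049/600)) = 1/(-5*0 + (-24 - 1049/600)) = 1/(0 - 15449/600) = 1/(-15449/600) = -600/15449 ≈ -0.038837)
m*6 = -600/15449*6 = -3600/15449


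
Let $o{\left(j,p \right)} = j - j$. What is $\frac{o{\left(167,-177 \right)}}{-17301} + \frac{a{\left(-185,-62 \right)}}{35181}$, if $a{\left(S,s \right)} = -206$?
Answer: $- \frac{206}{35181} \approx -0.0058554$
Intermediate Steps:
$o{\left(j,p \right)} = 0$
$\frac{o{\left(167,-177 \right)}}{-17301} + \frac{a{\left(-185,-62 \right)}}{35181} = \frac{0}{-17301} - \frac{206}{35181} = 0 \left(- \frac{1}{17301}\right) - \frac{206}{35181} = 0 - \frac{206}{35181} = - \frac{206}{35181}$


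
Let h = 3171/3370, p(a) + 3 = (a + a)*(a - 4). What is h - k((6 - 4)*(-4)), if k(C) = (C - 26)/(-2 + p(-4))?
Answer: 301669/198830 ≈ 1.5172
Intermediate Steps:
p(a) = -3 + 2*a*(-4 + a) (p(a) = -3 + (a + a)*(a - 4) = -3 + (2*a)*(-4 + a) = -3 + 2*a*(-4 + a))
h = 3171/3370 (h = 3171*(1/3370) = 3171/3370 ≈ 0.94095)
k(C) = -26/59 + C/59 (k(C) = (C - 26)/(-2 + (-3 - 8*(-4) + 2*(-4)²)) = (-26 + C)/(-2 + (-3 + 32 + 2*16)) = (-26 + C)/(-2 + (-3 + 32 + 32)) = (-26 + C)/(-2 + 61) = (-26 + C)/59 = (-26 + C)*(1/59) = -26/59 + C/59)
h - k((6 - 4)*(-4)) = 3171/3370 - (-26/59 + ((6 - 4)*(-4))/59) = 3171/3370 - (-26/59 + (2*(-4))/59) = 3171/3370 - (-26/59 + (1/59)*(-8)) = 3171/3370 - (-26/59 - 8/59) = 3171/3370 - 1*(-34/59) = 3171/3370 + 34/59 = 301669/198830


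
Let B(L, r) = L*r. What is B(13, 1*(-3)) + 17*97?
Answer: 1610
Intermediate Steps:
B(13, 1*(-3)) + 17*97 = 13*(1*(-3)) + 17*97 = 13*(-3) + 1649 = -39 + 1649 = 1610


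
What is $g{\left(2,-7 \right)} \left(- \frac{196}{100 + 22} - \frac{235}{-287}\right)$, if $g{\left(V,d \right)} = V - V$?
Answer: $0$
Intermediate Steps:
$g{\left(V,d \right)} = 0$
$g{\left(2,-7 \right)} \left(- \frac{196}{100 + 22} - \frac{235}{-287}\right) = 0 \left(- \frac{196}{100 + 22} - \frac{235}{-287}\right) = 0 \left(- \frac{196}{122} - - \frac{235}{287}\right) = 0 \left(\left(-196\right) \frac{1}{122} + \frac{235}{287}\right) = 0 \left(- \frac{98}{61} + \frac{235}{287}\right) = 0 \left(- \frac{13791}{17507}\right) = 0$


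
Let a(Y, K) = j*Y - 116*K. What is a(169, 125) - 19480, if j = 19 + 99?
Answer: -14038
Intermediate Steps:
j = 118
a(Y, K) = -116*K + 118*Y (a(Y, K) = 118*Y - 116*K = -116*K + 118*Y)
a(169, 125) - 19480 = (-116*125 + 118*169) - 19480 = (-14500 + 19942) - 19480 = 5442 - 19480 = -14038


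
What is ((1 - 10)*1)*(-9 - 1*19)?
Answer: 252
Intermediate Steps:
((1 - 10)*1)*(-9 - 1*19) = (-9*1)*(-9 - 19) = -9*(-28) = 252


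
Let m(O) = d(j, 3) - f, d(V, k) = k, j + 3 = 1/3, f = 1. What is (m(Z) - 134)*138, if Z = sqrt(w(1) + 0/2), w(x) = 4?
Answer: -18216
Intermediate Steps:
j = -8/3 (j = -3 + 1/3 = -8/3 ≈ -2.6667)
Z = 2 (Z = sqrt(4 + 0/2) = sqrt(4 + 0*(1/2)) = sqrt(4 + 0) = sqrt(4) = 2)
m(O) = 2 (m(O) = 3 - 1*1 = 3 - 1 = 2)
(m(Z) - 134)*138 = (2 - 134)*138 = -132*138 = -18216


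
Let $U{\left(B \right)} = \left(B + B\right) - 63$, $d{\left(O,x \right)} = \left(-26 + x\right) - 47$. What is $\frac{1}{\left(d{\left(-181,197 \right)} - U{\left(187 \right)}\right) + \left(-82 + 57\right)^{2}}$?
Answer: $\frac{1}{438} \approx 0.0022831$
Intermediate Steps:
$d{\left(O,x \right)} = -73 + x$
$U{\left(B \right)} = -63 + 2 B$ ($U{\left(B \right)} = 2 B - 63 = -63 + 2 B$)
$\frac{1}{\left(d{\left(-181,197 \right)} - U{\left(187 \right)}\right) + \left(-82 + 57\right)^{2}} = \frac{1}{\left(\left(-73 + 197\right) - \left(-63 + 2 \cdot 187\right)\right) + \left(-82 + 57\right)^{2}} = \frac{1}{\left(124 - \left(-63 + 374\right)\right) + \left(-25\right)^{2}} = \frac{1}{\left(124 - 311\right) + 625} = \frac{1}{-187 + 625} = \frac{1}{438}$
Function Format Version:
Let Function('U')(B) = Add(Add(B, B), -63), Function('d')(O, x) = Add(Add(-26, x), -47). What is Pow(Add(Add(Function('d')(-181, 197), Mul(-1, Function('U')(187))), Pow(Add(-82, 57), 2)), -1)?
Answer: Rational(1, 438) ≈ 0.0022831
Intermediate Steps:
Function('d')(O, x) = Add(-73, x)
Function('U')(B) = Add(-63, Mul(2, B)) (Function('U')(B) = Add(Mul(2, B), -63) = Add(-63, Mul(2, B)))
Pow(Add(Add(Function('d')(-181, 197), Mul(-1, Function('U')(187))), Pow(Add(-82, 57), 2)), -1) = Pow(Add(Add(Add(-73, 197), Mul(-1, Add(-63, Mul(2, 187)))), Pow(Add(-82, 57), 2)), -1) = Pow(Add(Add(124, Mul(-1, Add(-63, 374))), Pow(-25, 2)), -1) = Pow(Add(Add(124, Mul(-1, 311)), 625), -1) = Pow(Add(Add(124, -311), 625), -1) = Pow(Add(-187, 625), -1) = Pow(438, -1) = Rational(1, 438)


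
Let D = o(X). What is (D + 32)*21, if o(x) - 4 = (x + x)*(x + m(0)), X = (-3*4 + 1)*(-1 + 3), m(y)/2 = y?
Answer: 21084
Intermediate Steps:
m(y) = 2*y
X = -22 (X = (-12 + 1)*2 = -11*2 = -22)
o(x) = 4 + 2*x² (o(x) = 4 + (x + x)*(x + 2*0) = 4 + (2*x)*(x + 0) = 4 + (2*x)*x = 4 + 2*x²)
D = 972 (D = 4 + 2*(-22)² = 4 + 2*484 = 4 + 968 = 972)
(D + 32)*21 = (972 + 32)*21 = 1004*21 = 21084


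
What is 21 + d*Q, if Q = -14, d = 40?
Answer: -539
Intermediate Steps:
21 + d*Q = 21 + 40*(-14) = 21 - 560 = -539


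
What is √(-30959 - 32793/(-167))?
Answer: 4*I*√53621195/167 ≈ 175.39*I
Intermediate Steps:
√(-30959 - 32793/(-167)) = √(-30959 - 32793*(-1/167)) = √(-30959 + 32793/167) = √(-5137360/167) = 4*I*√53621195/167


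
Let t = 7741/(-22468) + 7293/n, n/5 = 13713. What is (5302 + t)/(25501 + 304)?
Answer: 2722487253433/13251025942700 ≈ 0.20545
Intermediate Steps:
n = 68565 (n = 5*13713 = 68565)
t = -122300847/513506140 (t = 7741/(-22468) + 7293/68565 = 7741*(-1/22468) + 7293*(1/68565) = -7741/22468 + 2431/22855 = -122300847/513506140 ≈ -0.23817)
(5302 + t)/(25501 + 304) = (5302 - 122300847/513506140)/(25501 + 304) = (2722487253433/513506140)/25805 = (2722487253433/513506140)*(1/25805) = 2722487253433/13251025942700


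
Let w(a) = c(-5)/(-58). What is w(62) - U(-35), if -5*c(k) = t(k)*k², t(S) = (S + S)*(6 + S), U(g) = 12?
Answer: -373/29 ≈ -12.862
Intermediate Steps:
t(S) = 2*S*(6 + S) (t(S) = (2*S)*(6 + S) = 2*S*(6 + S))
c(k) = -2*k³*(6 + k)/5 (c(k) = -2*k*(6 + k)*k²/5 = -2*k³*(6 + k)/5)
w(a) = -25/29 (w(a) = ((⅖)*(-5)³*(-6 - 1*(-5)))/(-58) = ((⅖)*(-125)*(-6 + 5))*(-1/58) = ((⅖)*(-125)*(-1))*(-1/58) = 50*(-1/58) = -25/29)
w(62) - U(-35) = -25/29 - 1*12 = -25/29 - 12 = -373/29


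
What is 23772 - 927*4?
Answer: 20064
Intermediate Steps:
23772 - 927*4 = 23772 - 1*3708 = 23772 - 3708 = 20064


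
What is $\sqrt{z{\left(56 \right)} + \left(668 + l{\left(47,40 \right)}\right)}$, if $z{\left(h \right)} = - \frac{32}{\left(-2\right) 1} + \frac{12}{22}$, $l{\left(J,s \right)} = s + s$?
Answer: $\frac{29 \sqrt{110}}{11} \approx 27.65$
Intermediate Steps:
$l{\left(J,s \right)} = 2 s$
$z{\left(h \right)} = \frac{182}{11}$ ($z{\left(h \right)} = - \frac{32}{-2} + 12 \cdot \frac{1}{22} = \left(-32\right) \left(- \frac{1}{2}\right) + \frac{6}{11} = 16 + \frac{6}{11} = \frac{182}{11}$)
$\sqrt{z{\left(56 \right)} + \left(668 + l{\left(47,40 \right)}\right)} = \sqrt{\frac{182}{11} + \left(668 + 2 \cdot 40\right)} = \sqrt{\frac{182}{11} + \left(668 + 80\right)} = \sqrt{\frac{182}{11} + 748} = \sqrt{\frac{8410}{11}} = \frac{29 \sqrt{110}}{11}$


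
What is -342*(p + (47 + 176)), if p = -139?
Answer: -28728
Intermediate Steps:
-342*(p + (47 + 176)) = -342*(-139 + (47 + 176)) = -342*(-139 + 223) = -342*84 = -28728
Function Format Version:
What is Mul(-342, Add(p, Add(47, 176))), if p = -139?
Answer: -28728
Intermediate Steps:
Mul(-342, Add(p, Add(47, 176))) = Mul(-342, Add(-139, Add(47, 176))) = Mul(-342, Add(-139, 223)) = Mul(-342, 84) = -28728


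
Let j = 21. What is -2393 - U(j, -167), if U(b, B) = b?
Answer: -2414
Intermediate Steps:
-2393 - U(j, -167) = -2393 - 1*21 = -2393 - 21 = -2414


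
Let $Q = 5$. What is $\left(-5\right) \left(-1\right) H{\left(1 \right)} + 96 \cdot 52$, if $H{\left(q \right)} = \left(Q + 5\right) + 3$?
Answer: $5057$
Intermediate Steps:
$H{\left(q \right)} = 13$ ($H{\left(q \right)} = \left(5 + 5\right) + 3 = 10 + 3 = 13$)
$\left(-5\right) \left(-1\right) H{\left(1 \right)} + 96 \cdot 52 = \left(-5\right) \left(-1\right) 13 + 96 \cdot 52 = 5 \cdot 13 + 4992 = 65 + 4992 = 5057$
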